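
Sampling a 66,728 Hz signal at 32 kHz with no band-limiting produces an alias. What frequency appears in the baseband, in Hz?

2,728 Hz

Nyquist = 32,000/2 = 16,000 Hz; 66,728 Hz exceeds it.
Alias = |66,728 − 2×32,000| = |66,728 − 64,000| = 2,728 Hz.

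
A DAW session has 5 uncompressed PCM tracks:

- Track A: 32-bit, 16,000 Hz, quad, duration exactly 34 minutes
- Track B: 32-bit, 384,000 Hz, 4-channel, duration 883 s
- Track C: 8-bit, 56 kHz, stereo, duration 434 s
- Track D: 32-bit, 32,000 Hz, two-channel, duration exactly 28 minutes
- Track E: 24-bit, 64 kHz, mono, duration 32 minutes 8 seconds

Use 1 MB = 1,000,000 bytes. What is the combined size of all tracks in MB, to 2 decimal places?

6796.26 MB

Track A: exactly 34 minutes = 2,040 s; 16,000 × 2,040 × 4 × 4 = 522,240,000 bytes.
Track B: 384,000 × 883 × 4 × 4 = 5,425,152,000 bytes.
Track C: 56,000 × 434 × 1 × 2 = 48,608,000 bytes.
Track D: exactly 28 minutes = 1,680 s; 32,000 × 1,680 × 4 × 2 = 430,080,000 bytes.
Track E: 32 minutes 8 seconds = 1,928 s; 64,000 × 1,928 × 3 × 1 = 370,176,000 bytes.
Total = 6,796,256,000 bytes = 6796.26 MB.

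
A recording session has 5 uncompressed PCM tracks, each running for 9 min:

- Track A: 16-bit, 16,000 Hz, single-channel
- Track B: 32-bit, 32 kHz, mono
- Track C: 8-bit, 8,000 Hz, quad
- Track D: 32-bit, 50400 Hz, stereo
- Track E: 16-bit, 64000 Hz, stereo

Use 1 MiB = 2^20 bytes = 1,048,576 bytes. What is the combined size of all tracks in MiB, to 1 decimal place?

9 min = 540 s.
Track A: 16,000 × 540 × 2 × 1 = 17,280,000 bytes.
Track B: 32,000 × 540 × 4 × 1 = 69,120,000 bytes.
Track C: 8,000 × 540 × 1 × 4 = 17,280,000 bytes.
Track D: 50,400 × 540 × 4 × 2 = 217,728,000 bytes.
Track E: 64,000 × 540 × 2 × 2 = 138,240,000 bytes.
Total = 459,648,000 bytes = 438.4 MiB.

438.4 MiB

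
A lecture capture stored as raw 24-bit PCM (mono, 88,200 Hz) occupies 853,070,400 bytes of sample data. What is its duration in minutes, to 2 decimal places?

53.73 minutes

Byte rate = 88,200 × 3 × 1 = 264,600 bytes/s.
Duration = 853,070,400 / 264,600 = 3,224 s.
3,224 s / 60 = 53.73 minutes.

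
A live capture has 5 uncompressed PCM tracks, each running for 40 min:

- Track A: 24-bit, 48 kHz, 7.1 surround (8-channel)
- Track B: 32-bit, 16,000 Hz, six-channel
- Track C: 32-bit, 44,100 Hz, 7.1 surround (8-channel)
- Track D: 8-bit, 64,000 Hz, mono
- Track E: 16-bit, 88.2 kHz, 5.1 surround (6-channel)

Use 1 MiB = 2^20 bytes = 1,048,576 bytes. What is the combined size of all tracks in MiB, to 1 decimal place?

40 min = 2,400 s.
Track A: 48,000 × 2,400 × 3 × 8 = 2,764,800,000 bytes.
Track B: 16,000 × 2,400 × 4 × 6 = 921,600,000 bytes.
Track C: 44,100 × 2,400 × 4 × 8 = 3,386,880,000 bytes.
Track D: 64,000 × 2,400 × 1 × 1 = 153,600,000 bytes.
Track E: 88,200 × 2,400 × 2 × 6 = 2,540,160,000 bytes.
Total = 9,767,040,000 bytes = 9314.6 MiB.

9314.6 MiB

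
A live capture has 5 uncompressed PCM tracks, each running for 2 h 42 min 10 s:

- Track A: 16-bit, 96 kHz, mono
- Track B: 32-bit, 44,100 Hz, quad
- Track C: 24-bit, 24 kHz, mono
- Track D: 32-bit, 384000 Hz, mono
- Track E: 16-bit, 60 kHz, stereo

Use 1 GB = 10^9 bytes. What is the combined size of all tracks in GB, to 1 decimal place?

2 h 42 min 10 s = 9,730 s.
Track A: 96,000 × 9,730 × 2 × 1 = 1,868,160,000 bytes.
Track B: 44,100 × 9,730 × 4 × 4 = 6,865,488,000 bytes.
Track C: 24,000 × 9,730 × 3 × 1 = 700,560,000 bytes.
Track D: 384,000 × 9,730 × 4 × 1 = 14,945,280,000 bytes.
Track E: 60,000 × 9,730 × 2 × 2 = 2,335,200,000 bytes.
Total = 26,714,688,000 bytes = 26.7 GB.

26.7 GB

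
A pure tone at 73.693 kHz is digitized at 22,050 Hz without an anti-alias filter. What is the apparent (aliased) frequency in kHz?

Nyquist = 22,050/2 = 11,025 Hz; 73,693 Hz exceeds it.
Alias = |73,693 − 3×22,050| = |73,693 − 66,150| = 7,543 Hz = 7.543 kHz.

7.543 kHz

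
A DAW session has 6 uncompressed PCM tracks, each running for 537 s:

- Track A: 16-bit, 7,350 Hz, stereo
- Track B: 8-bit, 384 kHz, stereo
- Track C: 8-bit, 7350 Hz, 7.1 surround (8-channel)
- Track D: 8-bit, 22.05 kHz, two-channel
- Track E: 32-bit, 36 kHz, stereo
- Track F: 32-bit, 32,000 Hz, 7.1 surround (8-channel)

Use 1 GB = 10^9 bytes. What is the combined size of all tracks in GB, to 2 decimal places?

1.19 GB

Track A: 7,350 × 537 × 2 × 2 = 15,787,800 bytes.
Track B: 384,000 × 537 × 1 × 2 = 412,416,000 bytes.
Track C: 7,350 × 537 × 1 × 8 = 31,575,600 bytes.
Track D: 22,050 × 537 × 1 × 2 = 23,681,700 bytes.
Track E: 36,000 × 537 × 4 × 2 = 154,656,000 bytes.
Track F: 32,000 × 537 × 4 × 8 = 549,888,000 bytes.
Total = 1,188,005,100 bytes = 1.19 GB.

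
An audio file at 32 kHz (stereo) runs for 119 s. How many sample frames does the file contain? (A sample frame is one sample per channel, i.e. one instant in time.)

3,808,000 sample frames

32,000 samples/s × 119 s = 3,808,000 frames.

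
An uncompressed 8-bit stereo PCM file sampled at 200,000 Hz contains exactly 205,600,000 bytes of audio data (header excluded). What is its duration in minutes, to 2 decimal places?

Byte rate = 200,000 × 1 × 2 = 400,000 bytes/s.
Duration = 205,600,000 / 400,000 = 514 s.
514 s / 60 = 8.57 minutes.

8.57 minutes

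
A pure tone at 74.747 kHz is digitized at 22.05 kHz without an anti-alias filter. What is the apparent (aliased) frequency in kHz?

Nyquist = 22,050/2 = 11,025 Hz; 74,747 Hz exceeds it.
Alias = |74,747 − 3×22,050| = |74,747 − 66,150| = 8,597 Hz = 8.597 kHz.

8.597 kHz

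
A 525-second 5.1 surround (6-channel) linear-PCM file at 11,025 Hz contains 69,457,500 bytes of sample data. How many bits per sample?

16 bits

Bytes per sample = 69,457,500 / (11,025 × 525 × 6) = 69,457,500 / 34,728,750 = 2.
Bit depth = 2 × 8 = 16 bits.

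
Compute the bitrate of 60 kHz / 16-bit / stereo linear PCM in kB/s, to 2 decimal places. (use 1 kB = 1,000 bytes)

Bit rate = 60,000 × 16 × 2 = 1,920,000 bits/s.
1,920,000 / 8 = 240,000 B/s = 240.00 kB/s.

240.00 kB/s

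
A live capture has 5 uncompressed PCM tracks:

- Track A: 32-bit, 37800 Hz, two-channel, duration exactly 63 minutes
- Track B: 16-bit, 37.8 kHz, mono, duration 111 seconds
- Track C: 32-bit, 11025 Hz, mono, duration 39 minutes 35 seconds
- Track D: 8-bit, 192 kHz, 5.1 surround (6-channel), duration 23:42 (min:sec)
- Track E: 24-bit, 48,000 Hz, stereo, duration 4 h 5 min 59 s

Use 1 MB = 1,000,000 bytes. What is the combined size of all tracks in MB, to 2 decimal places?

Track A: exactly 63 minutes = 3,780 s; 37,800 × 3,780 × 4 × 2 = 1,143,072,000 bytes.
Track B: 37,800 × 111 × 2 × 1 = 8,391,600 bytes.
Track C: 39 minutes 35 seconds = 2,375 s; 11,025 × 2,375 × 4 × 1 = 104,737,500 bytes.
Track D: 23:42 (min:sec) = 1,422 s; 192,000 × 1,422 × 1 × 6 = 1,638,144,000 bytes.
Track E: 4 h 5 min 59 s = 14,759 s; 48,000 × 14,759 × 3 × 2 = 4,250,592,000 bytes.
Total = 7,144,937,100 bytes = 7144.94 MB.

7144.94 MB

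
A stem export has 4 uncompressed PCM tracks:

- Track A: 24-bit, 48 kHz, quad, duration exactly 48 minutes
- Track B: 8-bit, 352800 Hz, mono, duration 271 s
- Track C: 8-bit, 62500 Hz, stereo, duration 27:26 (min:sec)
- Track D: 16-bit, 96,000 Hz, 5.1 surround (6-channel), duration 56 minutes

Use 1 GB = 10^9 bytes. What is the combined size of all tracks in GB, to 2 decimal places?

5.83 GB

Track A: exactly 48 minutes = 2,880 s; 48,000 × 2,880 × 3 × 4 = 1,658,880,000 bytes.
Track B: 352,800 × 271 × 1 × 1 = 95,608,800 bytes.
Track C: 27:26 (min:sec) = 1,646 s; 62,500 × 1,646 × 1 × 2 = 205,750,000 bytes.
Track D: 56 minutes = 3,360 s; 96,000 × 3,360 × 2 × 6 = 3,870,720,000 bytes.
Total = 5,830,958,800 bytes = 5.83 GB.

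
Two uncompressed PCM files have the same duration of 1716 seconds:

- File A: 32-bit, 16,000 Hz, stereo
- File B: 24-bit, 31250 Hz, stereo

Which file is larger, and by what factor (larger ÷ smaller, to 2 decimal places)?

File A: 16,000 × 4 × 2 = 128,000 bytes/s.
File B: 31,250 × 3 × 2 = 187,500 bytes/s.
File B is larger; ratio = 321,750,000 / 219,648,000 = 1.46.

File B, by a factor of 1.46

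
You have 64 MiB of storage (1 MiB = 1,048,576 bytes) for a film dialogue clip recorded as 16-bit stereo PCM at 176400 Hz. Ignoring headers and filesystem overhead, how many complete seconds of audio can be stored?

Uncompressed byte rate = 176,400 × 2 × 2 = 705,600 bytes/s.
Capacity = 64 × 1,048,576 = 67,108,864 bytes.
67,108,864 / 705,600 ≈ 95.11 s → 95 seconds.

95 seconds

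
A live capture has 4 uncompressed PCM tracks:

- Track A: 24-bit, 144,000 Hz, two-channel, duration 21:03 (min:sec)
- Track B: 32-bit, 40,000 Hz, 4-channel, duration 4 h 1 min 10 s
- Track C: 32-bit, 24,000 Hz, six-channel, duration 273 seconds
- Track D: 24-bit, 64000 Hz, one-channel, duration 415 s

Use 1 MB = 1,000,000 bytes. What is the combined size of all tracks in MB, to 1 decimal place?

Track A: 21:03 (min:sec) = 1,263 s; 144,000 × 1,263 × 3 × 2 = 1,091,232,000 bytes.
Track B: 4 h 1 min 10 s = 14,470 s; 40,000 × 14,470 × 4 × 4 = 9,260,800,000 bytes.
Track C: 24,000 × 273 × 4 × 6 = 157,248,000 bytes.
Track D: 64,000 × 415 × 3 × 1 = 79,680,000 bytes.
Total = 10,588,960,000 bytes = 10589.0 MB.

10589.0 MB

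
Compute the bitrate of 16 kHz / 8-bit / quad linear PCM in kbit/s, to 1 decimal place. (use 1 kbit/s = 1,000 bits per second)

512.0 kbit/s

Bit rate = 16,000 × 8 × 4 = 512,000 bits/s.
= 512.0 kbit/s.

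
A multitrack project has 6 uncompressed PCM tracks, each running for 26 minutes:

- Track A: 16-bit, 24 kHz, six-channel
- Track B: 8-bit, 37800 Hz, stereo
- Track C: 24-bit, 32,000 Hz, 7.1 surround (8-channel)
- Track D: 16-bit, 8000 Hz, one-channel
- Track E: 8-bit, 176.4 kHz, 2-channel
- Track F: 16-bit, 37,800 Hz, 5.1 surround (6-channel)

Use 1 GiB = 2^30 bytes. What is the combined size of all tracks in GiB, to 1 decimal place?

26 minutes = 1,560 s.
Track A: 24,000 × 1,560 × 2 × 6 = 449,280,000 bytes.
Track B: 37,800 × 1,560 × 1 × 2 = 117,936,000 bytes.
Track C: 32,000 × 1,560 × 3 × 8 = 1,198,080,000 bytes.
Track D: 8,000 × 1,560 × 2 × 1 = 24,960,000 bytes.
Track E: 176,400 × 1,560 × 1 × 2 = 550,368,000 bytes.
Track F: 37,800 × 1,560 × 2 × 6 = 707,616,000 bytes.
Total = 3,048,240,000 bytes = 2.8 GiB.

2.8 GiB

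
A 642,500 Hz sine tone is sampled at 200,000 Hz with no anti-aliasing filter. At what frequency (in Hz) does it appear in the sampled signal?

42,500 Hz

Nyquist = 200,000/2 = 100,000 Hz; 642,500 Hz exceeds it.
Alias = |642,500 − 3×200,000| = |642,500 − 600,000| = 42,500 Hz.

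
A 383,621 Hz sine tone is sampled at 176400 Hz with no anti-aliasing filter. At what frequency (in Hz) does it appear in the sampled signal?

Nyquist = 176,400/2 = 88,200 Hz; 383,621 Hz exceeds it.
Alias = |383,621 − 2×176,400| = |383,621 − 352,800| = 30,821 Hz.

30,821 Hz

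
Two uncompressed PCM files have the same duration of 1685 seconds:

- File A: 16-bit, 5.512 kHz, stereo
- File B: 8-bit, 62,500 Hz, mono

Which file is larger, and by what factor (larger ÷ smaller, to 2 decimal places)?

File A: 5,512 × 2 × 2 = 22,048 bytes/s.
File B: 62,500 × 1 × 1 = 62,500 bytes/s.
File B is larger; ratio = 105,312,500 / 37,150,880 = 2.83.

File B, by a factor of 2.83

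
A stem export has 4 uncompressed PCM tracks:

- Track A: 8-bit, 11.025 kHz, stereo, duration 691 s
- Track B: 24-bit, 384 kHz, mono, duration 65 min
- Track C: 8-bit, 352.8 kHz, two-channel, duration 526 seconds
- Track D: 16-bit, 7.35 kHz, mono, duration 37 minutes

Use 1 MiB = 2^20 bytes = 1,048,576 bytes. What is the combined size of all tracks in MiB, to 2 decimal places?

4684.27 MiB

Track A: 11,025 × 691 × 1 × 2 = 15,236,550 bytes.
Track B: 65 min = 3,900 s; 384,000 × 3,900 × 3 × 1 = 4,492,800,000 bytes.
Track C: 352,800 × 526 × 1 × 2 = 371,145,600 bytes.
Track D: 37 minutes = 2,220 s; 7,350 × 2,220 × 2 × 1 = 32,634,000 bytes.
Total = 4,911,816,150 bytes = 4684.27 MiB.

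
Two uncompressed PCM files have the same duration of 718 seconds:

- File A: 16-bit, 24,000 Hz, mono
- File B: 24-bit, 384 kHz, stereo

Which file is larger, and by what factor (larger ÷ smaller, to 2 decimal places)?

File B, by a factor of 48.00

File A: 24,000 × 2 × 1 = 48,000 bytes/s.
File B: 384,000 × 3 × 2 = 2,304,000 bytes/s.
File B is larger; ratio = 1,654,272,000 / 34,464,000 = 48.00.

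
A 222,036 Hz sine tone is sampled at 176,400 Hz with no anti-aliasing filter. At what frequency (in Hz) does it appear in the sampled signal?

45,636 Hz

Nyquist = 176,400/2 = 88,200 Hz; 222,036 Hz exceeds it.
Alias = |222,036 − 1×176,400| = |222,036 − 176,400| = 45,636 Hz.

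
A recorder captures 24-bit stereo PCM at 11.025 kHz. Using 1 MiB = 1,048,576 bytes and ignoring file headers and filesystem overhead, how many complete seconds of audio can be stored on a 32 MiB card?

Uncompressed byte rate = 11,025 × 3 × 2 = 66,150 bytes/s.
Capacity = 32 × 1,048,576 = 33,554,432 bytes.
33,554,432 / 66,150 ≈ 507.25 s → 507 seconds.

507 seconds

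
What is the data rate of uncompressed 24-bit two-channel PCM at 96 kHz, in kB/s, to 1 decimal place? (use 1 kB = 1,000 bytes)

Bit rate = 96,000 × 24 × 2 = 4,608,000 bits/s.
4,608,000 / 8 = 576,000 B/s = 576.0 kB/s.

576.0 kB/s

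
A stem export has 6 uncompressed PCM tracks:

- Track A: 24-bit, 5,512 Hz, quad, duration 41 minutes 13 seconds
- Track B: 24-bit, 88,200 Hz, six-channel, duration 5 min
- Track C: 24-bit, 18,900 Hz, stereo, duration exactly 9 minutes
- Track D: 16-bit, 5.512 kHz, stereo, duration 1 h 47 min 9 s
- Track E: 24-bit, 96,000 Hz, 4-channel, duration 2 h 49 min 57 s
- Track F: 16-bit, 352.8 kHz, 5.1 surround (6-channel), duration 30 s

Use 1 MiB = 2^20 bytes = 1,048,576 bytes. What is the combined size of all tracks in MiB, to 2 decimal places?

Track A: 41 minutes 13 seconds = 2,473 s; 5,512 × 2,473 × 3 × 4 = 163,574,112 bytes.
Track B: 5 min = 300 s; 88,200 × 300 × 3 × 6 = 476,280,000 bytes.
Track C: exactly 9 minutes = 540 s; 18,900 × 540 × 3 × 2 = 61,236,000 bytes.
Track D: 1 h 47 min 9 s = 6,429 s; 5,512 × 6,429 × 2 × 2 = 141,746,592 bytes.
Track E: 2 h 49 min 57 s = 10,197 s; 96,000 × 10,197 × 3 × 4 = 11,746,944,000 bytes.
Track F: 352,800 × 30 × 2 × 6 = 127,008,000 bytes.
Total = 12,716,788,704 bytes = 12127.67 MiB.

12127.67 MiB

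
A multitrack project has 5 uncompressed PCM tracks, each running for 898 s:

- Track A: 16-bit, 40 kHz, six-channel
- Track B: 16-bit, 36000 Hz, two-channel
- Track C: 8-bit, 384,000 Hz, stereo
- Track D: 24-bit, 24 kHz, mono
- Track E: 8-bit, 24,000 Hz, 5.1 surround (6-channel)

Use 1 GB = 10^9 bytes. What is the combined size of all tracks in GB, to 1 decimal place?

1.4 GB

Track A: 40,000 × 898 × 2 × 6 = 431,040,000 bytes.
Track B: 36,000 × 898 × 2 × 2 = 129,312,000 bytes.
Track C: 384,000 × 898 × 1 × 2 = 689,664,000 bytes.
Track D: 24,000 × 898 × 3 × 1 = 64,656,000 bytes.
Track E: 24,000 × 898 × 1 × 6 = 129,312,000 bytes.
Total = 1,443,984,000 bytes = 1.4 GB.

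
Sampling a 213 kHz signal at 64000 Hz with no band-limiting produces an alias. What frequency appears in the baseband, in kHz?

Nyquist = 64,000/2 = 32,000 Hz; 213,000 Hz exceeds it.
Alias = |213,000 − 3×64,000| = |213,000 − 192,000| = 21,000 Hz = 21 kHz.

21 kHz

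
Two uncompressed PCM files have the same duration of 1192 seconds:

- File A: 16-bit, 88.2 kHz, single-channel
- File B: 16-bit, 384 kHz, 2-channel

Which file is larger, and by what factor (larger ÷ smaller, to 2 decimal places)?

File A: 88,200 × 2 × 1 = 176,400 bytes/s.
File B: 384,000 × 2 × 2 = 1,536,000 bytes/s.
File B is larger; ratio = 1,830,912,000 / 210,268,800 = 8.71.

File B, by a factor of 8.71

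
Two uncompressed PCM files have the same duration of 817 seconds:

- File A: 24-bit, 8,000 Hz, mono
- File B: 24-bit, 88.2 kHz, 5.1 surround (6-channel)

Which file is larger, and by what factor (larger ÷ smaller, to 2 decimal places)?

File B, by a factor of 66.15

File A: 8,000 × 3 × 1 = 24,000 bytes/s.
File B: 88,200 × 3 × 6 = 1,587,600 bytes/s.
File B is larger; ratio = 1,297,069,200 / 19,608,000 = 66.15.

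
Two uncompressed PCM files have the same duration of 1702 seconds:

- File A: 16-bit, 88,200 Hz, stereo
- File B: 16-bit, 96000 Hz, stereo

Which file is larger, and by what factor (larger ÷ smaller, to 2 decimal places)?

File A: 88,200 × 2 × 2 = 352,800 bytes/s.
File B: 96,000 × 2 × 2 = 384,000 bytes/s.
File B is larger; ratio = 653,568,000 / 600,465,600 = 1.09.

File B, by a factor of 1.09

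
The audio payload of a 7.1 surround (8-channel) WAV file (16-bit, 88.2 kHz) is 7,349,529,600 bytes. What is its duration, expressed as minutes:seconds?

86:48

Byte rate = 88,200 × 2 × 8 = 1,411,200 bytes/s.
Duration = 7,349,529,600 / 1,411,200 = 5,208 s.
5,208 s = 86:48.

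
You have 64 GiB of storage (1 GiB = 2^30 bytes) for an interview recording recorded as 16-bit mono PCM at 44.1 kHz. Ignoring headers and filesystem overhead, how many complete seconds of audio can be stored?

Uncompressed byte rate = 44,100 × 2 × 1 = 88,200 bytes/s.
Capacity = 64 × 1,073,741,824 = 68,719,476,736 bytes.
68,719,476,736 / 88,200 ≈ 779132.39 s → 779,132 seconds.

779,132 seconds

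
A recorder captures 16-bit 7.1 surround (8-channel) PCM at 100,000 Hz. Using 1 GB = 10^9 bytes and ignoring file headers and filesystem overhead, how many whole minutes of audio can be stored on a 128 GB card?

Uncompressed byte rate = 100,000 × 2 × 8 = 1,600,000 bytes/s.
Capacity = 128 × 1,000,000,000 = 128,000,000,000 bytes.
128,000,000,000 / 1,600,000 ≈ 80000 s → 1,333 minutes.

1,333 minutes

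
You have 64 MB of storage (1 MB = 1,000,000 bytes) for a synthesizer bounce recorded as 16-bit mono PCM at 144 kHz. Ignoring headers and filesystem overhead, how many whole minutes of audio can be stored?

3 minutes

Uncompressed byte rate = 144,000 × 2 × 1 = 288,000 bytes/s.
Capacity = 64 × 1,000,000 = 64,000,000 bytes.
64,000,000 / 288,000 ≈ 222.22 s → 3 minutes.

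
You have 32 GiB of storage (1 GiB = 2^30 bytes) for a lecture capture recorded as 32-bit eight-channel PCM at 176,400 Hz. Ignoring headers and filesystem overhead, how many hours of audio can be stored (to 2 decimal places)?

Uncompressed byte rate = 176,400 × 4 × 8 = 5,644,800 bytes/s.
Capacity = 32 × 1,073,741,824 = 34,359,738,368 bytes.
34,359,738,368 / 5,644,800 ≈ 6086.97 s → 1.69 hours.

1.69 hours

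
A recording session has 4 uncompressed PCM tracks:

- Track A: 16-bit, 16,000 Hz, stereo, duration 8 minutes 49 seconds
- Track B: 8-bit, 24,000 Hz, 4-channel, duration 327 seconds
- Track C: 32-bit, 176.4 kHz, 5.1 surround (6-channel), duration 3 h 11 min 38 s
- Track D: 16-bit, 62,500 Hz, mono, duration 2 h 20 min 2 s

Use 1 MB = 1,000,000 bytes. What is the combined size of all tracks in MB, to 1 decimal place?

49793.4 MB

Track A: 8 minutes 49 seconds = 529 s; 16,000 × 529 × 2 × 2 = 33,856,000 bytes.
Track B: 24,000 × 327 × 1 × 4 = 31,392,000 bytes.
Track C: 3 h 11 min 38 s = 11,498 s; 176,400 × 11,498 × 4 × 6 = 48,677,932,800 bytes.
Track D: 2 h 20 min 2 s = 8,402 s; 62,500 × 8,402 × 2 × 1 = 1,050,250,000 bytes.
Total = 49,793,430,800 bytes = 49793.4 MB.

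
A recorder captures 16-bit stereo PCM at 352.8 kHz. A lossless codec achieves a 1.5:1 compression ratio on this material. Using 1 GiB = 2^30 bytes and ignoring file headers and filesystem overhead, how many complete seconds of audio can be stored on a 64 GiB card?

Uncompressed byte rate = 352,800 × 2 × 2 = 1,411,200 bytes/s.
After 1.5:1 compression, effective rate ≈ 940800 bytes/s.
Capacity = 64 × 1,073,741,824 = 68,719,476,736 bytes.
68,719,476,736 / effective rate ≈ 73043.66 s → 73,043 seconds.

73,043 seconds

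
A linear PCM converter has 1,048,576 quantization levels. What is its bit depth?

20 bits

log2(1,048,576) = 20.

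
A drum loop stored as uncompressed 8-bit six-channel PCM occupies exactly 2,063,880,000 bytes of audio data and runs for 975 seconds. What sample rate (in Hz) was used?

Bytes = sample_rate × seconds × bytes_per_sample × channels.
sample_rate = 2,063,880,000 / (975 × 1 × 6) = 2,063,880,000 / 5,850 = 352,800 Hz.

352,800 Hz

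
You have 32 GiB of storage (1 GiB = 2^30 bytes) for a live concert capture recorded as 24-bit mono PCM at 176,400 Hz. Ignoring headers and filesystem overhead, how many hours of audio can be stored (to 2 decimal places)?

18.04 hours

Uncompressed byte rate = 176,400 × 3 × 1 = 529,200 bytes/s.
Capacity = 32 × 1,073,741,824 = 34,359,738,368 bytes.
34,359,738,368 / 529,200 ≈ 64927.7 s → 18.04 hours.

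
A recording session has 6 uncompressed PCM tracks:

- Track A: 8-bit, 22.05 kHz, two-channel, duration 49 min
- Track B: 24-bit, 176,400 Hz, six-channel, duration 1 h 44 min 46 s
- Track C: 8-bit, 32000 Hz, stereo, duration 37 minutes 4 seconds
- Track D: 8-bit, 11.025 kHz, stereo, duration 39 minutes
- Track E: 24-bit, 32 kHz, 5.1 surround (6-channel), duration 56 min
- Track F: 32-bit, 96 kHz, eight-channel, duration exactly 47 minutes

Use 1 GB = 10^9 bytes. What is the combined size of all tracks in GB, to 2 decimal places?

30.88 GB

Track A: 49 min = 2,940 s; 22,050 × 2,940 × 1 × 2 = 129,654,000 bytes.
Track B: 1 h 44 min 46 s = 6,286 s; 176,400 × 6,286 × 3 × 6 = 19,959,307,200 bytes.
Track C: 37 minutes 4 seconds = 2,224 s; 32,000 × 2,224 × 1 × 2 = 142,336,000 bytes.
Track D: 39 minutes = 2,340 s; 11,025 × 2,340 × 1 × 2 = 51,597,000 bytes.
Track E: 56 min = 3,360 s; 32,000 × 3,360 × 3 × 6 = 1,935,360,000 bytes.
Track F: exactly 47 minutes = 2,820 s; 96,000 × 2,820 × 4 × 8 = 8,663,040,000 bytes.
Total = 30,881,294,200 bytes = 30.88 GB.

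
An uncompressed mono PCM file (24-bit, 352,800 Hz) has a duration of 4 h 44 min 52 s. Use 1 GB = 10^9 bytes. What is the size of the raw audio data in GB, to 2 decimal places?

Duration = 4 h 44 min 52 s = 17,092 s.
Bytes = 352,800 samples/s × 17,092 s × 3 bytes/sample × 1 ch = 18,090,172,800 bytes.
18,090,172,800 / 1,000,000,000 = 18.09 GB.

18.09 GB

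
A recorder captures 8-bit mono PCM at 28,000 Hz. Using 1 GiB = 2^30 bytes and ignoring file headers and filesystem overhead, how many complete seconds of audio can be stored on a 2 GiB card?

76,695 seconds

Uncompressed byte rate = 28,000 × 1 × 1 = 28,000 bytes/s.
Capacity = 2 × 1,073,741,824 = 2,147,483,648 bytes.
2,147,483,648 / 28,000 ≈ 76695.84 s → 76,695 seconds.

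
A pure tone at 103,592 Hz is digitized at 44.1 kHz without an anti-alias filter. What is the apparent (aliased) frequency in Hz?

15,392 Hz

Nyquist = 44,100/2 = 22,050 Hz; 103,592 Hz exceeds it.
Alias = |103,592 − 2×44,100| = |103,592 − 88,200| = 15,392 Hz.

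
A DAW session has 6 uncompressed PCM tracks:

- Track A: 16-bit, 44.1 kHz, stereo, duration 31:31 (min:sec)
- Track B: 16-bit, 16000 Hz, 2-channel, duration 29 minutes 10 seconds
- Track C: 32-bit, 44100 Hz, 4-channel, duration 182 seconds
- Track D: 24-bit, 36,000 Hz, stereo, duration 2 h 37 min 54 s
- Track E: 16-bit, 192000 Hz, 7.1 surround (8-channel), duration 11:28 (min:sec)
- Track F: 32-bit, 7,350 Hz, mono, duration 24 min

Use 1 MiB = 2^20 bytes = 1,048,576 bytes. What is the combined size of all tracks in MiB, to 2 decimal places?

4554.98 MiB

Track A: 31:31 (min:sec) = 1,891 s; 44,100 × 1,891 × 2 × 2 = 333,572,400 bytes.
Track B: 29 minutes 10 seconds = 1,750 s; 16,000 × 1,750 × 2 × 2 = 112,000,000 bytes.
Track C: 44,100 × 182 × 4 × 4 = 128,419,200 bytes.
Track D: 2 h 37 min 54 s = 9,474 s; 36,000 × 9,474 × 3 × 2 = 2,046,384,000 bytes.
Track E: 11:28 (min:sec) = 688 s; 192,000 × 688 × 2 × 8 = 2,113,536,000 bytes.
Track F: 24 min = 1,440 s; 7,350 × 1,440 × 4 × 1 = 42,336,000 bytes.
Total = 4,776,247,600 bytes = 4554.98 MiB.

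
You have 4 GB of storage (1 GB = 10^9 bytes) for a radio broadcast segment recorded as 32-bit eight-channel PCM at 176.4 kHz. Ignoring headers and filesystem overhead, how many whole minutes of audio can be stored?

Uncompressed byte rate = 176,400 × 4 × 8 = 5,644,800 bytes/s.
Capacity = 4 × 1,000,000,000 = 4,000,000,000 bytes.
4,000,000,000 / 5,644,800 ≈ 708.62 s → 11 minutes.

11 minutes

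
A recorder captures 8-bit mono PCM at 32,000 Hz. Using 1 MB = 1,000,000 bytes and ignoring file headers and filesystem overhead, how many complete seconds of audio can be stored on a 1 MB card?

Uncompressed byte rate = 32,000 × 1 × 1 = 32,000 bytes/s.
Capacity = 1 × 1,000,000 = 1,000,000 bytes.
1,000,000 / 32,000 ≈ 31.25 s → 31 seconds.

31 seconds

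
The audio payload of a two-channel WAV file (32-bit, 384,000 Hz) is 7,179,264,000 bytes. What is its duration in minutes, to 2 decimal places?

Byte rate = 384,000 × 4 × 2 = 3,072,000 bytes/s.
Duration = 7,179,264,000 / 3,072,000 = 2,337 s.
2,337 s / 60 = 38.95 minutes.

38.95 minutes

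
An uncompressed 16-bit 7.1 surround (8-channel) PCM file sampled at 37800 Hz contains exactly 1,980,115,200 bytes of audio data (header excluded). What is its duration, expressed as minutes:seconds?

54:34

Byte rate = 37,800 × 2 × 8 = 604,800 bytes/s.
Duration = 1,980,115,200 / 604,800 = 3,274 s.
3,274 s = 54:34.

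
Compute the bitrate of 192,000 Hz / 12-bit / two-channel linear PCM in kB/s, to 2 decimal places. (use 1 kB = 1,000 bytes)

576.00 kB/s

Bit rate = 192,000 × 12 × 2 = 4,608,000 bits/s.
4,608,000 / 8 = 576,000 B/s = 576.00 kB/s.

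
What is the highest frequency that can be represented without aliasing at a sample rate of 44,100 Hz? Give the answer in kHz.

22.05 kHz

Nyquist frequency = sample rate / 2 = 44,100 / 2 = 22.05 kHz.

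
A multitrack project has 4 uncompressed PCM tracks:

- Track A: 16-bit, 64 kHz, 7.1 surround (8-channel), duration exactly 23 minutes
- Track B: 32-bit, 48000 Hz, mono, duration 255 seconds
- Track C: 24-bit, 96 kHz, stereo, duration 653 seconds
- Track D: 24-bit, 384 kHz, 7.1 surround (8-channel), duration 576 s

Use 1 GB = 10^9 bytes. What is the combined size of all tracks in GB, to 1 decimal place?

7.1 GB

Track A: exactly 23 minutes = 1,380 s; 64,000 × 1,380 × 2 × 8 = 1,413,120,000 bytes.
Track B: 48,000 × 255 × 4 × 1 = 48,960,000 bytes.
Track C: 96,000 × 653 × 3 × 2 = 376,128,000 bytes.
Track D: 384,000 × 576 × 3 × 8 = 5,308,416,000 bytes.
Total = 7,146,624,000 bytes = 7.1 GB.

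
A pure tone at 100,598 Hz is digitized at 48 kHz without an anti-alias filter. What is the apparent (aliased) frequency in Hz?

Nyquist = 48,000/2 = 24,000 Hz; 100,598 Hz exceeds it.
Alias = |100,598 − 2×48,000| = |100,598 − 96,000| = 4,598 Hz.

4,598 Hz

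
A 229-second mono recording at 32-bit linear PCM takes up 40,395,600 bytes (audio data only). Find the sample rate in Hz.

44,100 Hz

Bytes = sample_rate × seconds × bytes_per_sample × channels.
sample_rate = 40,395,600 / (229 × 4 × 1) = 40,395,600 / 916 = 44,100 Hz.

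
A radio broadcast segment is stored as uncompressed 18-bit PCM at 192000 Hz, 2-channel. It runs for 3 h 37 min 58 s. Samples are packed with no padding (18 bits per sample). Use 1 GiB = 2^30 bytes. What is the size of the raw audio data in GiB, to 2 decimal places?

Duration = 3 h 37 min 58 s = 13,078 s.
Bits = 192,000 × 13,078 × 18 × 2 = 90,395,136,000 bits = 11,299,392,000 bytes.
11,299,392,000 / 1,073,741,824 = 10.52 GiB.

10.52 GiB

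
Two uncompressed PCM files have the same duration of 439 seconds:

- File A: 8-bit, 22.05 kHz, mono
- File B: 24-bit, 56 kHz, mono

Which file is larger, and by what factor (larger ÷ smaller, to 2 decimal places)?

File B, by a factor of 7.62

File A: 22,050 × 1 × 1 = 22,050 bytes/s.
File B: 56,000 × 3 × 1 = 168,000 bytes/s.
File B is larger; ratio = 73,752,000 / 9,679,950 = 7.62.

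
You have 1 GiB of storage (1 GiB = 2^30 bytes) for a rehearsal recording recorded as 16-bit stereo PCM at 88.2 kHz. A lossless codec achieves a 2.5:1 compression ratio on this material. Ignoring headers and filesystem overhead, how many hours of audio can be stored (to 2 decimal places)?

Uncompressed byte rate = 88,200 × 2 × 2 = 352,800 bytes/s.
After 2.5:1 compression, effective rate ≈ 141120 bytes/s.
Capacity = 1 × 1,073,741,824 = 1,073,741,824 bytes.
1,073,741,824 / effective rate ≈ 7608.71 s → 2.11 hours.

2.11 hours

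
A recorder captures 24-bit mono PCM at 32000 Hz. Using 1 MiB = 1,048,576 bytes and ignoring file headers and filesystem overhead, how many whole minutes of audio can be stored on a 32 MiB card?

5 minutes

Uncompressed byte rate = 32,000 × 3 × 1 = 96,000 bytes/s.
Capacity = 32 × 1,048,576 = 33,554,432 bytes.
33,554,432 / 96,000 ≈ 349.53 s → 5 minutes.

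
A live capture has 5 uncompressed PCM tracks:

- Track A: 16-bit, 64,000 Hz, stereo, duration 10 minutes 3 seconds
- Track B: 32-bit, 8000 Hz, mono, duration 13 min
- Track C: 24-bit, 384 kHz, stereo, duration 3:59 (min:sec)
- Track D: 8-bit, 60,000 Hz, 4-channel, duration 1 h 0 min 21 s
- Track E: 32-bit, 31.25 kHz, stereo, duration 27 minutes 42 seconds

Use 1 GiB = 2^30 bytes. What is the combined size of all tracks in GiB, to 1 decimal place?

1.9 GiB

Track A: 10 minutes 3 seconds = 603 s; 64,000 × 603 × 2 × 2 = 154,368,000 bytes.
Track B: 13 min = 780 s; 8,000 × 780 × 4 × 1 = 24,960,000 bytes.
Track C: 3:59 (min:sec) = 239 s; 384,000 × 239 × 3 × 2 = 550,656,000 bytes.
Track D: 1 h 0 min 21 s = 3,621 s; 60,000 × 3,621 × 1 × 4 = 869,040,000 bytes.
Track E: 27 minutes 42 seconds = 1,662 s; 31,250 × 1,662 × 4 × 2 = 415,500,000 bytes.
Total = 2,014,524,000 bytes = 1.9 GiB.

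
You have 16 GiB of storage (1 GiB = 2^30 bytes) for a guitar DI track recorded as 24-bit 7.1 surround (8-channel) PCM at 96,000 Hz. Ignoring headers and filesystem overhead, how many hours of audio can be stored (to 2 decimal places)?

2.07 hours

Uncompressed byte rate = 96,000 × 3 × 8 = 2,304,000 bytes/s.
Capacity = 16 × 1,073,741,824 = 17,179,869,184 bytes.
17,179,869,184 / 2,304,000 ≈ 7456.54 s → 2.07 hours.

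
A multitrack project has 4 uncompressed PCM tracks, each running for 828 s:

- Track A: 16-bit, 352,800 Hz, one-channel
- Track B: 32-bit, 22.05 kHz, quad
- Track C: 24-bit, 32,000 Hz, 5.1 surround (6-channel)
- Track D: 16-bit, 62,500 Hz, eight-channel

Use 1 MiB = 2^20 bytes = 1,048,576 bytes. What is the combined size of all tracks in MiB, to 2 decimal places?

Track A: 352,800 × 828 × 2 × 1 = 584,236,800 bytes.
Track B: 22,050 × 828 × 4 × 4 = 292,118,400 bytes.
Track C: 32,000 × 828 × 3 × 6 = 476,928,000 bytes.
Track D: 62,500 × 828 × 2 × 8 = 828,000,000 bytes.
Total = 2,181,283,200 bytes = 2080.23 MiB.

2080.23 MiB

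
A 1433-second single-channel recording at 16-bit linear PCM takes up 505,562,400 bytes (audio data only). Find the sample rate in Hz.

176,400 Hz

Bytes = sample_rate × seconds × bytes_per_sample × channels.
sample_rate = 505,562,400 / (1,433 × 2 × 1) = 505,562,400 / 2,866 = 176,400 Hz.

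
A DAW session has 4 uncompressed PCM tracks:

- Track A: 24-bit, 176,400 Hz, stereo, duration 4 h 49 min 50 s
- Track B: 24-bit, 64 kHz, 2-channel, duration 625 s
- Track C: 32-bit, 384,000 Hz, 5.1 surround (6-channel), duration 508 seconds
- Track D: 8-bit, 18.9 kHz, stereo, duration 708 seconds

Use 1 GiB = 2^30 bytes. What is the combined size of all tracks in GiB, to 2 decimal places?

Track A: 4 h 49 min 50 s = 17,390 s; 176,400 × 17,390 × 3 × 2 = 18,405,576,000 bytes.
Track B: 64,000 × 625 × 3 × 2 = 240,000,000 bytes.
Track C: 384,000 × 508 × 4 × 6 = 4,681,728,000 bytes.
Track D: 18,900 × 708 × 1 × 2 = 26,762,400 bytes.
Total = 23,354,066,400 bytes = 21.75 GiB.

21.75 GiB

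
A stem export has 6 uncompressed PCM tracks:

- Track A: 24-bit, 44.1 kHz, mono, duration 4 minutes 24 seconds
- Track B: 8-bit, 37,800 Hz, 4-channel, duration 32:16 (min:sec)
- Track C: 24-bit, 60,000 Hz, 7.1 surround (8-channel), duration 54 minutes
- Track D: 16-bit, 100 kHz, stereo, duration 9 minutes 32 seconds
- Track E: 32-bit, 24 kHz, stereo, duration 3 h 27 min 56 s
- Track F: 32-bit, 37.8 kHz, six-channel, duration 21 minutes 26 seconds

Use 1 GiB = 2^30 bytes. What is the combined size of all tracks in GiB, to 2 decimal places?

Track A: 4 minutes 24 seconds = 264 s; 44,100 × 264 × 3 × 1 = 34,927,200 bytes.
Track B: 32:16 (min:sec) = 1,936 s; 37,800 × 1,936 × 1 × 4 = 292,723,200 bytes.
Track C: 54 minutes = 3,240 s; 60,000 × 3,240 × 3 × 8 = 4,665,600,000 bytes.
Track D: 9 minutes 32 seconds = 572 s; 100,000 × 572 × 2 × 2 = 228,800,000 bytes.
Track E: 3 h 27 min 56 s = 12,476 s; 24,000 × 12,476 × 4 × 2 = 2,395,392,000 bytes.
Track F: 21 minutes 26 seconds = 1,286 s; 37,800 × 1,286 × 4 × 6 = 1,166,659,200 bytes.
Total = 8,784,101,600 bytes = 8.18 GiB.

8.18 GiB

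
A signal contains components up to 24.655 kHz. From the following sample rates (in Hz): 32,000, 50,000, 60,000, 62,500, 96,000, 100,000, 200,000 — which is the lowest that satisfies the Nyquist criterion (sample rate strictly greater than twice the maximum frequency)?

Need sample rate > 2 × 24,655 = 49,310 Hz.
Lowest listed rate above 49,310 Hz is 50,000 Hz.

50,000 Hz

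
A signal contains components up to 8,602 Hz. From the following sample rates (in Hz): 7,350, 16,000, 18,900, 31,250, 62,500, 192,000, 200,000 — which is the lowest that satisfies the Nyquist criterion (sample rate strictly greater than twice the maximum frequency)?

18,900 Hz

Need sample rate > 2 × 8,602 = 17,204 Hz.
Lowest listed rate above 17,204 Hz is 18,900 Hz.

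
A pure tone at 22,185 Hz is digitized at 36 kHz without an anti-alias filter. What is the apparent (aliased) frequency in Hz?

13,815 Hz

Nyquist = 36,000/2 = 18,000 Hz; 22,185 Hz exceeds it.
Alias = |22,185 − 1×36,000| = |22,185 − 36,000| = 13,815 Hz.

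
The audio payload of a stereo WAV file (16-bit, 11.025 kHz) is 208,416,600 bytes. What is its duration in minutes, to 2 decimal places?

78.77 minutes

Byte rate = 11,025 × 2 × 2 = 44,100 bytes/s.
Duration = 208,416,600 / 44,100 = 4,726 s.
4,726 s / 60 = 78.77 minutes.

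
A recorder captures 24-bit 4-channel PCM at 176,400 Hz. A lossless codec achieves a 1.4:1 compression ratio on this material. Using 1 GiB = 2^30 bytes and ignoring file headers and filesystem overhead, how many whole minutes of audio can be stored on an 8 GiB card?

94 minutes

Uncompressed byte rate = 176,400 × 3 × 4 = 2,116,800 bytes/s.
After 1.4:1 compression, effective rate ≈ 1512000 bytes/s.
Capacity = 8 × 1,073,741,824 = 8,589,934,592 bytes.
8,589,934,592 / effective rate ≈ 5681.17 s → 94 minutes.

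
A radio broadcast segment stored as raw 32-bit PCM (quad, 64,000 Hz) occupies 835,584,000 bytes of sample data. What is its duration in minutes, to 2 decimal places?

Byte rate = 64,000 × 4 × 4 = 1,024,000 bytes/s.
Duration = 835,584,000 / 1,024,000 = 816 s.
816 s / 60 = 13.60 minutes.

13.60 minutes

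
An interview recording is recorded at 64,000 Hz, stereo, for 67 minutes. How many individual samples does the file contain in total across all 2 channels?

514,560,000 samples

67 minutes = 4,020 s.
64,000 × 4,020 s × 2 ch = 514,560,000 samples.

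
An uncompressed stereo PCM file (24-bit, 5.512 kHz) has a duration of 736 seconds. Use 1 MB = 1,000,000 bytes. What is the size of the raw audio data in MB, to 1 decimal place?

24.3 MB

Bytes = 5,512 samples/s × 736 s × 3 bytes/sample × 2 ch = 24,340,992 bytes.
24,340,992 / 1,000,000 = 24.3 MB.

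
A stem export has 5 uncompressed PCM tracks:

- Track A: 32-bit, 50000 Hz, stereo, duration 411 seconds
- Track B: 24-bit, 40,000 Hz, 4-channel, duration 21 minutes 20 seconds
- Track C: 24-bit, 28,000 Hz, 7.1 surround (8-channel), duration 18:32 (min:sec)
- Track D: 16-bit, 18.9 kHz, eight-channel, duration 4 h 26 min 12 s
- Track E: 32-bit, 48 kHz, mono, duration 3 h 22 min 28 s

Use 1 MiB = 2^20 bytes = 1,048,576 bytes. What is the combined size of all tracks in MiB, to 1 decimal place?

Track A: 50,000 × 411 × 4 × 2 = 164,400,000 bytes.
Track B: 21 minutes 20 seconds = 1,280 s; 40,000 × 1,280 × 3 × 4 = 614,400,000 bytes.
Track C: 18:32 (min:sec) = 1,112 s; 28,000 × 1,112 × 3 × 8 = 747,264,000 bytes.
Track D: 4 h 26 min 12 s = 15,972 s; 18,900 × 15,972 × 2 × 8 = 4,829,932,800 bytes.
Track E: 3 h 22 min 28 s = 12,148 s; 48,000 × 12,148 × 4 × 1 = 2,332,416,000 bytes.
Total = 8,688,412,800 bytes = 8285.9 MiB.

8285.9 MiB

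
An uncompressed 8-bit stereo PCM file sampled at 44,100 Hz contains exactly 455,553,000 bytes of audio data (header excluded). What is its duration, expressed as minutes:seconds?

86:05

Byte rate = 44,100 × 1 × 2 = 88,200 bytes/s.
Duration = 455,553,000 / 88,200 = 5,165 s.
5,165 s = 86:05.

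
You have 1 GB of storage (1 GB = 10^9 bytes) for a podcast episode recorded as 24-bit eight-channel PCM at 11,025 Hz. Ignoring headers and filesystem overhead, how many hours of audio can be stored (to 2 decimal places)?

1.05 hours

Uncompressed byte rate = 11,025 × 3 × 8 = 264,600 bytes/s.
Capacity = 1 × 1,000,000,000 = 1,000,000,000 bytes.
1,000,000,000 / 264,600 ≈ 3779.29 s → 1.05 hours.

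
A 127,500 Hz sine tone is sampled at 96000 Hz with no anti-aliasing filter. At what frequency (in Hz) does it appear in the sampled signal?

31,500 Hz

Nyquist = 96,000/2 = 48,000 Hz; 127,500 Hz exceeds it.
Alias = |127,500 − 1×96,000| = |127,500 − 96,000| = 31,500 Hz.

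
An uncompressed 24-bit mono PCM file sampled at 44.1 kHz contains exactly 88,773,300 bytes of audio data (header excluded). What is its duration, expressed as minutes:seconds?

Byte rate = 44,100 × 3 × 1 = 132,300 bytes/s.
Duration = 88,773,300 / 132,300 = 671 s.
671 s = 11:11.

11:11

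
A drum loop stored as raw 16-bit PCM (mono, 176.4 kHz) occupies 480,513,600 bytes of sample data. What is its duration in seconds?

Byte rate = 176,400 × 2 × 1 = 352,800 bytes/s.
Duration = 480,513,600 / 352,800 = 1,362 s.

1,362 seconds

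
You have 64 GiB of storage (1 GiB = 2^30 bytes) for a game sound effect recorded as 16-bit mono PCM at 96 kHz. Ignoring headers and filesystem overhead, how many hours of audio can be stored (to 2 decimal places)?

99.42 hours

Uncompressed byte rate = 96,000 × 2 × 1 = 192,000 bytes/s.
Capacity = 64 × 1,073,741,824 = 68,719,476,736 bytes.
68,719,476,736 / 192,000 ≈ 357913.94 s → 99.42 hours.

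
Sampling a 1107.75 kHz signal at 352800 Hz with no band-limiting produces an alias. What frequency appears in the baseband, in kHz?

49.35 kHz

Nyquist = 352,800/2 = 176,400 Hz; 1,107,750 Hz exceeds it.
Alias = |1,107,750 − 3×352,800| = |1,107,750 − 1,058,400| = 49,350 Hz = 49.35 kHz.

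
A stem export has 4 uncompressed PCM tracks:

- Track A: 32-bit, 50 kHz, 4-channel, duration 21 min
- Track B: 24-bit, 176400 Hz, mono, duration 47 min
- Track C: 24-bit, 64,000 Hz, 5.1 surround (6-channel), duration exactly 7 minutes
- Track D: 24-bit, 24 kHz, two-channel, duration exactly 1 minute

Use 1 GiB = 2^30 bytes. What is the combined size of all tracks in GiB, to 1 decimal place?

2.8 GiB

Track A: 21 min = 1,260 s; 50,000 × 1,260 × 4 × 4 = 1,008,000,000 bytes.
Track B: 47 min = 2,820 s; 176,400 × 2,820 × 3 × 1 = 1,492,344,000 bytes.
Track C: exactly 7 minutes = 420 s; 64,000 × 420 × 3 × 6 = 483,840,000 bytes.
Track D: exactly 1 minute = 60 s; 24,000 × 60 × 3 × 2 = 8,640,000 bytes.
Total = 2,992,824,000 bytes = 2.8 GiB.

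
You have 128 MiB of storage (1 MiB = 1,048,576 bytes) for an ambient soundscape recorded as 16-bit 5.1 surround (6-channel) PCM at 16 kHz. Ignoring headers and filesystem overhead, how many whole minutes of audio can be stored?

11 minutes

Uncompressed byte rate = 16,000 × 2 × 6 = 192,000 bytes/s.
Capacity = 128 × 1,048,576 = 134,217,728 bytes.
134,217,728 / 192,000 ≈ 699.05 s → 11 minutes.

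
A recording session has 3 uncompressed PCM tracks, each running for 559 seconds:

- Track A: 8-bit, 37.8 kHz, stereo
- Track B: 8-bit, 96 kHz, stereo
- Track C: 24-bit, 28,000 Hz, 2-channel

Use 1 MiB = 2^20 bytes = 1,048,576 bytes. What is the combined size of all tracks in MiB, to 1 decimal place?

232.2 MiB

Track A: 37,800 × 559 × 1 × 2 = 42,260,400 bytes.
Track B: 96,000 × 559 × 1 × 2 = 107,328,000 bytes.
Track C: 28,000 × 559 × 3 × 2 = 93,912,000 bytes.
Total = 243,500,400 bytes = 232.2 MiB.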